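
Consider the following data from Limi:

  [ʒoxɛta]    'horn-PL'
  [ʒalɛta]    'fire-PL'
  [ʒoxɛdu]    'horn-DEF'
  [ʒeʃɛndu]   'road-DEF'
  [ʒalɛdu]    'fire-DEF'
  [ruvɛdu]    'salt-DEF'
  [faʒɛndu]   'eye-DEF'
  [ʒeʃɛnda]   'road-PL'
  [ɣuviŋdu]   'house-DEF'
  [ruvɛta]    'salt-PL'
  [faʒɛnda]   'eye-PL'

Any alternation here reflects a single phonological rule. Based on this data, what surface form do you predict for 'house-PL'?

The PL suffix surfaces as [-da] and [-ta], depending on the final segment of the stem.
By contrast the DEF suffix keeps its initial [d] throughout — that segment must be underlying.
The PL suffix is therefore /-ta/ underlyingly, with post-nasal voicing: voiceless stops become voiced after a nasal.
After 'house', which ends in a nasal, the suffix surfaces as [-da], giving [ɣuviŋda].

[ɣuviŋda]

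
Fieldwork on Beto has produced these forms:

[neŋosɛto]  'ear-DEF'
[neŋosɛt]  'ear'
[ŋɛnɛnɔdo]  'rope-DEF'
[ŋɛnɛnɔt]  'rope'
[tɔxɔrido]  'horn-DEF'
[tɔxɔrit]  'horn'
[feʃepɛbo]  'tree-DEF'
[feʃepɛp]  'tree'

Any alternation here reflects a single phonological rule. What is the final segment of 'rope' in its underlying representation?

/d/

In [ŋɛnɛnɔdo] and [ŋɛnɛnɔt] the final segment of 'rope' alternates: [d] ~ [t].
But 'ear' keeps [t] in both environments ([neŋosɛto], [neŋosɛt]), so there is no rule changing /t/ to [d] before the DEF suffix.
Therefore /d/ is basic and [t] is derived by word-final obstruent devoicing (voiced obstruents become voiceless word-finally).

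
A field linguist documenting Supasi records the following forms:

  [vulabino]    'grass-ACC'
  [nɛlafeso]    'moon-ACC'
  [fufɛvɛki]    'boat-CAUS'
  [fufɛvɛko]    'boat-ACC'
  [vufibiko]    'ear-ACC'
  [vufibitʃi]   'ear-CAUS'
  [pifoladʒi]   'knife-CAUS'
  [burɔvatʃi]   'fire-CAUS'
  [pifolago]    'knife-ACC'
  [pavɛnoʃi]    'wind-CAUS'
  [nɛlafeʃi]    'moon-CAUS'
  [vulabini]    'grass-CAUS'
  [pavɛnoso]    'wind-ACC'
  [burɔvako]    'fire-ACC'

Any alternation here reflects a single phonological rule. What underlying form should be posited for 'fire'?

The root 'fire' surfaces as [burɔvatʃi] and [burɔvako], with a stem-final [tʃ] ~ [k] alternation.
Compare 'boat', with invariant [k] in [fufɛvɛki] and [fufɛvɛko]: an analysis with underlying /k/ and a rule producing [tʃ] before the CAUS suffix would wrongly predict alternation here too.
The underlying segment must be /tʃ/; palato-alveolar /tʃ/, /dʒ/ and /ʃ/ become [k], [g] and [s] when no front vowel follows, yielding [k] there.
So 'fire' = /burɔvatʃ/.

/burɔvatʃ/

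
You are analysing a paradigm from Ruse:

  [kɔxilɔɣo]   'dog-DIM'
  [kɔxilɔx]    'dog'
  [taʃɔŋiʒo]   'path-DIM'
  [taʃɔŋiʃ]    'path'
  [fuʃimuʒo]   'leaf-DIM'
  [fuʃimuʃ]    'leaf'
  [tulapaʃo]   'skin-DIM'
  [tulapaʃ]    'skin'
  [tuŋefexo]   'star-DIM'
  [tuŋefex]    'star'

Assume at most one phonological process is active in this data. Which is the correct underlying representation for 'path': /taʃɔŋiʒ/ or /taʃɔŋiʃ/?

/taʃɔŋiʒ/

In [taʃɔŋiʒo] and [taʃɔŋiʃ] the final segment of 'path' alternates: [ʒ] ~ [ʃ].
Compare 'skin', with invariant [ʃ] in [tulapaʃo] and [tulapaʃ]: an analysis with underlying /ʃ/ and a rule producing [ʒ] before the DIM suffix would wrongly predict alternation here too.
Therefore /ʒ/ is basic and [ʃ] is derived by word-final obstruent devoicing (voiced obstruents become voiceless word-finally).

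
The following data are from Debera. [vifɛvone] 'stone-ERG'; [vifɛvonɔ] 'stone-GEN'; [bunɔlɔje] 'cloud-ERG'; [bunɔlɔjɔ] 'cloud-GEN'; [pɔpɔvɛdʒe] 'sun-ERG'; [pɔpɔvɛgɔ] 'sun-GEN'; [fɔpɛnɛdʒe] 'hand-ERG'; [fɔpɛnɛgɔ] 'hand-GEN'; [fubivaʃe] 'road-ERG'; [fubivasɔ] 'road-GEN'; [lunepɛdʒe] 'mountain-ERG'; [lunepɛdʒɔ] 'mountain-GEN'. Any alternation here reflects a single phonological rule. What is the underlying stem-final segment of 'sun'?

'sun' shows [dʒ] ~ [g] at the end of the stem ([pɔpɔvɛdʒe] vs [pɔpɔvɛgɔ]).
Compare 'mountain', with invariant [dʒ] in [lunepɛdʒe] and [lunepɛdʒɔ]: an analysis with underlying /dʒ/ and a rule producing [g] before the GEN suffix would wrongly predict alternation here too.
The underlying segment must be /g/; /g/ and /s/ become palato-alveolar [dʒ] and [ʃ] before a front vowel, yielding [dʒ] there.

/g/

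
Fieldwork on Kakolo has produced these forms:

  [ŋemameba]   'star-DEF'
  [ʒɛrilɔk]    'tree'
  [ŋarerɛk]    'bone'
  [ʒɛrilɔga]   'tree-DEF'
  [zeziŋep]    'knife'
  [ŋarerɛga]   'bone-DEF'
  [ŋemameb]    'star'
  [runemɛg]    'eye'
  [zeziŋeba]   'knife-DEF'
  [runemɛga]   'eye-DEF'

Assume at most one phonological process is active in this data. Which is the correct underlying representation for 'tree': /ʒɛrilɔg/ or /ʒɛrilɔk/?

/ʒɛrilɔk/

In [ʒɛrilɔk] and [ʒɛrilɔga] the final segment of 'tree' alternates: [k] ~ [g].
If /g/ were underlying and a rule turned it into [k] in isolation, 'eye' would also alternate; but it has [g] in both [runemɛg] and [runemɛga].
So /k/ is underlying, and a rule of intervocalic voicing — voiceless stops become voiced between vowels — gives [g].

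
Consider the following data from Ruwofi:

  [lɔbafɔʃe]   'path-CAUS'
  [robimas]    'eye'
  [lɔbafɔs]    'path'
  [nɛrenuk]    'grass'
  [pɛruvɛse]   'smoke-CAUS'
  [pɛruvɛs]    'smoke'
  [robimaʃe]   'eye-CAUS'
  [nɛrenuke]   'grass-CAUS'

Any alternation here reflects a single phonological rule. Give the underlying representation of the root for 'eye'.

The stem for 'eye' ends in [s] in [robimas] but [ʃ] in [robimaʃe].
If /s/ were underlying and a rule turned it into [ʃ] before the CAUS suffix, 'smoke' would also alternate; but it has [s] in both [pɛruvɛs] and [pɛruvɛse].
So /ʃ/ is underlying, and a rule of depalatalization — palato-alveolar /ʃ/ becomes [s] when no front vowel follows — gives [s].

/robimaʃ/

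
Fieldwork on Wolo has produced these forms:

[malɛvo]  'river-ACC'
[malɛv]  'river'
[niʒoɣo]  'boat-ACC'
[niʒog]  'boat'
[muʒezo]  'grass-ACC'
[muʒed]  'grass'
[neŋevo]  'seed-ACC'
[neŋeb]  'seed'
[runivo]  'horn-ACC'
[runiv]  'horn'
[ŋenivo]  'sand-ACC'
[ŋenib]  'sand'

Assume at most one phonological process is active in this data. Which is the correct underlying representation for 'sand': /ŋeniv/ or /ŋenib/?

'sand' shows [v] ~ [b] at the end of the stem ([ŋenivo] vs [ŋenib]).
Compare 'river', with invariant [v] in [malɛvo] and [malɛv]: an analysis with underlying /v/ and a rule producing [b] in isolation would wrongly predict alternation here too.
The alternation reflects intervocalic spirantization: voiced stops become fricatives between vowels. /b/ is underlying.

/ŋenib/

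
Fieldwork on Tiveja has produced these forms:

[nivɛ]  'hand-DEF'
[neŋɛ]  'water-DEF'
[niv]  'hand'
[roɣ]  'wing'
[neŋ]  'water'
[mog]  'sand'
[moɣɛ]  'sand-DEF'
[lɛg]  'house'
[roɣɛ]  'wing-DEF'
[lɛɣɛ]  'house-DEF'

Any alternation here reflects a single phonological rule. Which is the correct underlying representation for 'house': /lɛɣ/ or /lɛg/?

/lɛg/

The root 'house' surfaces as [lɛɣɛ] and [lɛg], with a stem-final [ɣ] ~ [g] alternation.
Compare 'wing', with invariant [ɣ] in [roɣɛ] and [roɣ]: an analysis with underlying /ɣ/ and a rule producing [g] in isolation would wrongly predict alternation here too.
The alternation reflects intervocalic spirantization: voiced stops become fricatives between vowels. /g/ is underlying.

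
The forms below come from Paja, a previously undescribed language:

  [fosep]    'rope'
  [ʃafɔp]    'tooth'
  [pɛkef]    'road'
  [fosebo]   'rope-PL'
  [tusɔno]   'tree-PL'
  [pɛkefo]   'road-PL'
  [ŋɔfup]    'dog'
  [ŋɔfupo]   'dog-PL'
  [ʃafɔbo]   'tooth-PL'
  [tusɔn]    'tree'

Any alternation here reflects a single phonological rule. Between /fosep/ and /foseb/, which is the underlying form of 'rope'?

/foseb/

The stem for 'rope' ends in [b] in [fosebo] but [p] in [fosep].
Compare 'dog', with invariant [p] in [ŋɔfupo] and [ŋɔfup]: an analysis with underlying /p/ and a rule producing [b] before the PL suffix would wrongly predict alternation here too.
Therefore /b/ is basic and [p] is derived by word-final obstruent devoicing (voiced obstruents become voiceless word-finally).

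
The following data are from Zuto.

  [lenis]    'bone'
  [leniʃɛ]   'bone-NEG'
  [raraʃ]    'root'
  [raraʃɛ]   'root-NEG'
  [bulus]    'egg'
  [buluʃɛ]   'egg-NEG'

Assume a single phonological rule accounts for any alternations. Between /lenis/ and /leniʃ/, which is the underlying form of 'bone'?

The stem for 'bone' ends in [s] in [lenis] but [ʃ] in [leniʃɛ].
But 'root' keeps [ʃ] in both environments ([raraʃ], [raraʃɛ]), so there is no rule changing /ʃ/ to [s] in isolation.
Therefore /s/ is basic and [ʃ] is derived by palatalization before a front vowel (/s/ becomes palato-alveolar [ʃ] before a front vowel).

/lenis/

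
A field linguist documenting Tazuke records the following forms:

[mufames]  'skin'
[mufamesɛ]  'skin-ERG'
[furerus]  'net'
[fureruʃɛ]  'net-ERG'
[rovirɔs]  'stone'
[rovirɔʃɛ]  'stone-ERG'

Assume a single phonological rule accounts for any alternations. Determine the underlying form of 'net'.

/fureruʃ/

In [furerus] and [fureruʃɛ] the final segment of 'net' alternates: [s] ~ [ʃ].
The stem 'skin' ([mufames], [mufamesɛ]) shows [s] unchanged in both environments, so [s] cannot be basic with [ʃ] derived before the ERG suffix.
The alternation reflects depalatalization: palato-alveolar /ʃ/ becomes [s] when no front vowel follows. /ʃ/ is underlying.
Hence 'net' is /fureruʃ/ underlyingly.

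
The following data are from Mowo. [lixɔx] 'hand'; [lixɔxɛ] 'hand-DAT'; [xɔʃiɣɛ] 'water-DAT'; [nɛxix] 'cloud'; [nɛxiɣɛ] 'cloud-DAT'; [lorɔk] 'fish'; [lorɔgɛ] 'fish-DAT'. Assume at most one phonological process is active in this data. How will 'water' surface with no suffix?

The stem for 'cloud' ends in [x] in [nɛxix] but [ɣ] in [nɛxiɣɛ].
The stem 'hand' ([lixɔx], [lixɔxɛ]) shows [x] unchanged in both environments, so [x] cannot be basic with [ɣ] derived before the DAT suffix.
So /ɣ/ is underlying, and a rule of word-final obstruent devoicing — voiced obstruents become voiceless word-finally — gives [x].
From [xɔʃiɣɛ] the stem 'water' is /xɔʃiɣ/; word-finally this yields [xɔʃix].

[xɔʃix]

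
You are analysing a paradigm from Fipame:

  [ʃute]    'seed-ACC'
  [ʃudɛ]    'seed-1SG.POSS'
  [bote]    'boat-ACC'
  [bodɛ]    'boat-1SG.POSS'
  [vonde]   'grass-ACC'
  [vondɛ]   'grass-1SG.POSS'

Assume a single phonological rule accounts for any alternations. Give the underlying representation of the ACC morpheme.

The ACC morpheme has two allomorphs, [-de] and [-te].
The 1SG.POSS suffix, which begins with [d], is invariant after every stem; so [d] is not altered by any rule here.
So the underlying form is /-te/, and voiceless stops become voiced after a nasal.

/-te/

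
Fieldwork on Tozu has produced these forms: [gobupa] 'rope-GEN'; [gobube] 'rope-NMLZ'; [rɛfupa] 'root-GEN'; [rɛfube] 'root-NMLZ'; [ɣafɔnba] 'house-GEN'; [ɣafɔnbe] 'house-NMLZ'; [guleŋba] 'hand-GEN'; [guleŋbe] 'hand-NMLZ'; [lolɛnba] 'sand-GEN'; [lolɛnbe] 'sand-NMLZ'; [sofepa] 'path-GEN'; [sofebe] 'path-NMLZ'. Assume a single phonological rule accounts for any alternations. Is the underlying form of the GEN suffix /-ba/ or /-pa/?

/-pa/

The GEN suffix surfaces as [-ba] and [-pa], depending on the final segment of the stem.
By contrast the NMLZ suffix keeps its initial [b] throughout — that segment must be underlying.
So the underlying form is /-pa/, and voiceless stops become voiced after a nasal.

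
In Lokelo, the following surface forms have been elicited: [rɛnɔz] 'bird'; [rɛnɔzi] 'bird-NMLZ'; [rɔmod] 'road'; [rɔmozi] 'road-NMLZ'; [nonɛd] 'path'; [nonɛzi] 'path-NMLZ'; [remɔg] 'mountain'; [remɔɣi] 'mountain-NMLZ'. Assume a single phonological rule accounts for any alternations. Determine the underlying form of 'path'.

The root 'path' surfaces as [nonɛd] and [nonɛzi], with a stem-final [d] ~ [z] alternation.
Compare 'bird', with invariant [z] in [rɛnɔz] and [rɛnɔzi]: an analysis with underlying /z/ and a rule producing [d] in isolation would wrongly predict alternation here too.
Therefore /d/ is basic and [z] is derived by intervocalic spirantization (voiced stops become fricatives between vowels).
The underlying form of 'path' is therefore /nonɛd/.

/nonɛd/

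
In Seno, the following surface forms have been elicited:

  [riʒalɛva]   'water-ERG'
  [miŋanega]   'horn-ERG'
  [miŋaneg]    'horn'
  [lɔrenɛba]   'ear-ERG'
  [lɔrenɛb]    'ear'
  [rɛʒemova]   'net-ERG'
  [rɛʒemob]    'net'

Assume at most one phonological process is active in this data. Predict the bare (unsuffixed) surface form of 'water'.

[riʒalɛb]

The root 'net' surfaces as [rɛʒemova] and [rɛʒemob], with a stem-final [v] ~ [b] alternation.
If /b/ were underlying and a rule turned it into [v] before the ERG suffix, 'ear' would also alternate; but it has [b] in both [lɔrenɛba] and [lɔrenɛb].
The alternation reflects word-final hardening: voiced fricatives become stops word-finally. /v/ is underlying.
The one attested form of 'water', [riʒalɛva], shows underlying /riʒalɛv/. Applying the same rule word-finally gives [riʒalɛb].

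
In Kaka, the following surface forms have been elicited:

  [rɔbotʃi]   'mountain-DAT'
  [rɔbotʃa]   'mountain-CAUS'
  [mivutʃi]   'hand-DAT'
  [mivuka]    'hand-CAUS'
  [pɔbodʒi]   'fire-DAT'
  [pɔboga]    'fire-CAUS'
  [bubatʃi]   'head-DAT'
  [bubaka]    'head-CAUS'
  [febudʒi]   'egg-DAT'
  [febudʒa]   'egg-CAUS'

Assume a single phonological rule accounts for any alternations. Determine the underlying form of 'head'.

/bubak/

The root 'head' surfaces as [bubatʃi] and [bubaka], with a stem-final [tʃ] ~ [k] alternation.
If /tʃ/ were underlying and a rule turned it into [k] before the CAUS suffix, 'mountain' would also alternate; but it has [tʃ] in both [rɔbotʃi] and [rɔbotʃa].
The alternation reflects palatalization before a front vowel: /k/ and /g/ become palato-alveolar [tʃ] and [dʒ] before a front vowel. /k/ is underlying.
So 'head' = /bubak/.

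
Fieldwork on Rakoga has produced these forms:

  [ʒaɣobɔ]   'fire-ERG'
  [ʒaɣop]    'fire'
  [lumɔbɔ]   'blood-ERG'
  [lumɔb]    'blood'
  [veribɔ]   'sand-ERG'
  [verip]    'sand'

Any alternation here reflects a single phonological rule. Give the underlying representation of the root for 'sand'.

In [veribɔ] and [verip] the final segment of 'sand' alternates: [b] ~ [p].
Compare 'blood', with invariant [b] in [lumɔbɔ] and [lumɔb]: an analysis with underlying /b/ and a rule producing [p] in isolation would wrongly predict alternation here too.
The alternation reflects intervocalic voicing: voiceless stops become voiced between vowels. /p/ is underlying.
Hence 'sand' is /verip/ underlyingly.

/verip/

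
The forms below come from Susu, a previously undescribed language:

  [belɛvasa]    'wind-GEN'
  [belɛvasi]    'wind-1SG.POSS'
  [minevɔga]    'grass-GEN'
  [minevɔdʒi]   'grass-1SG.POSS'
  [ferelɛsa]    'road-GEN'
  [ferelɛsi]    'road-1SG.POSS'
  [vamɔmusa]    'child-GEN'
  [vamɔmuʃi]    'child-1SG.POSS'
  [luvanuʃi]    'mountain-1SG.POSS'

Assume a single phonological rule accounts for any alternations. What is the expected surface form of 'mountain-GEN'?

[luvanusa]

In [vamɔmusa] and [vamɔmuʃi] the final segment of 'child' alternates: [s] ~ [ʃ].
The stem 'road' ([ferelɛsa], [ferelɛsi]) shows [s] unchanged in both environments, so [s] cannot be basic with [ʃ] derived before the 1SG.POSS suffix.
So /ʃ/ is underlying, and a rule of depalatalization — palato-alveolar /dʒ/ and /ʃ/ become [g] and [s] when no front vowel follows — gives [s].
The one attested form of 'mountain', [luvanuʃi], shows underlying /luvanuʃ/. Applying the same rule when no front vowel follows gives [luvanusa].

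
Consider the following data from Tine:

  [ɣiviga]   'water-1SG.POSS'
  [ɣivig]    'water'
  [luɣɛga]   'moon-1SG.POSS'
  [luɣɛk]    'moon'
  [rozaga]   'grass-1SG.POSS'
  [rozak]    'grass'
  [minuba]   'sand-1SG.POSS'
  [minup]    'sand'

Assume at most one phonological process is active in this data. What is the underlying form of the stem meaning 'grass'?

/rozak/

In [rozaga] and [rozak] the final segment of 'grass' alternates: [g] ~ [k].
If /g/ were underlying and a rule turned it into [k] in isolation, 'water' would also alternate; but it has [g] in both [ɣiviga] and [ɣivig].
So /k/ is underlying, and a rule of intervocalic voicing — voiceless stops become voiced between vowels — gives [g].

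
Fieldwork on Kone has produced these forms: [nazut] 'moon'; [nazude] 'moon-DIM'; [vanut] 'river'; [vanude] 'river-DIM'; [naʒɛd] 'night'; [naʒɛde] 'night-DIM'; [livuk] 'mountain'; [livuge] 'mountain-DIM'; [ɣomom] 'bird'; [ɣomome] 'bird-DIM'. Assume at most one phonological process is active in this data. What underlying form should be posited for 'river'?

In [vanut] and [vanude] the final segment of 'river' alternates: [t] ~ [d].
The stem 'night' ([naʒɛd], [naʒɛde]) shows [d] unchanged in both environments, so [d] cannot be basic with [t] derived in isolation.
Therefore /t/ is basic and [d] is derived by intervocalic voicing (voiceless stops become voiced between vowels).

/vanut/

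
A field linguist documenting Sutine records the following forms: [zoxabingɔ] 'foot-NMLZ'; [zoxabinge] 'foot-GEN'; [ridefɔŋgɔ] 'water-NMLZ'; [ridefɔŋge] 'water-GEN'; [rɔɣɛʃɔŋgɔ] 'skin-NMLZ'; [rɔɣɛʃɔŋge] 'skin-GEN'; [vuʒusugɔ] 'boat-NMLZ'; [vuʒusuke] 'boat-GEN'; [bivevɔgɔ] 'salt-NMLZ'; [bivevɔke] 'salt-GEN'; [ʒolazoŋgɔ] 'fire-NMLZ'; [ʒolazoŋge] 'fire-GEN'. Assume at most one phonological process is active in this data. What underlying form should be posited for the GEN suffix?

/-ke/

The GEN morpheme has two allomorphs, [-ge] and [-ke].
The NMLZ suffix, which begins with [g], is invariant after every stem; so [g] is not altered by any rule here.
So the underlying form is /-ke/, and voiceless stops become voiced after a nasal.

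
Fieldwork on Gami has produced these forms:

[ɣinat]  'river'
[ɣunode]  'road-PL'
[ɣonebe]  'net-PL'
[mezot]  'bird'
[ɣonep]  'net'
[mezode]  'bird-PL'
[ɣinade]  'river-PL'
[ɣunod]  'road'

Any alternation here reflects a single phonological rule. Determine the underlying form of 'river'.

The root 'river' surfaces as [ɣinade] and [ɣinat], with a stem-final [d] ~ [t] alternation.
Compare 'road', with invariant [d] in [ɣunode] and [ɣunod]: an analysis with underlying /d/ and a rule producing [t] in isolation would wrongly predict alternation here too.
So /t/ is underlying, and a rule of intervocalic voicing — voiceless stops become voiced between vowels — gives [d].

/ɣinat/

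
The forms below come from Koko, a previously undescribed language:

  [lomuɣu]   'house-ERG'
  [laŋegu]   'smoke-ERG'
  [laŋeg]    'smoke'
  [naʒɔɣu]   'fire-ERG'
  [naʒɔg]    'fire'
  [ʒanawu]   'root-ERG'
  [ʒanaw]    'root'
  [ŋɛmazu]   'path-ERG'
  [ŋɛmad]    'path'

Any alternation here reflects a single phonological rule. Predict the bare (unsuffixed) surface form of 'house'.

[lomug]

The root 'fire' surfaces as [naʒɔɣu] and [naʒɔg], with a stem-final [ɣ] ~ [g] alternation.
If /g/ were underlying and a rule turned it into [ɣ] before the ERG suffix, 'smoke' would also alternate; but it has [g] in both [laŋegu] and [laŋeg].
The alternation reflects word-final hardening: voiced fricatives become stops word-finally. /ɣ/ is underlying.
From [lomuɣu] the stem 'house' is /lomuɣ/; word-finally this yields [lomug].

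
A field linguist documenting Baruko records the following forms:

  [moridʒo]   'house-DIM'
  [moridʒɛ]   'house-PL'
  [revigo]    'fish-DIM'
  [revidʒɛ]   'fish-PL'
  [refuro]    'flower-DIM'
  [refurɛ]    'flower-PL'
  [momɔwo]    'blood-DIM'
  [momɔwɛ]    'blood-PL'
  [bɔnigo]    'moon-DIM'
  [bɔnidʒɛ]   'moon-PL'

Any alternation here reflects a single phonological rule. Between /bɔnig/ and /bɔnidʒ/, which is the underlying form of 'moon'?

/bɔnig/

'moon' shows [g] ~ [dʒ] at the end of the stem ([bɔnigo] vs [bɔnidʒɛ]).
Compare 'house', with invariant [dʒ] in [moridʒo] and [moridʒɛ]: an analysis with underlying /dʒ/ and a rule producing [g] before the DIM suffix would wrongly predict alternation here too.
Therefore /g/ is basic and [dʒ] is derived by palatalization before a front vowel (/g/ becomes palato-alveolar [dʒ] before a front vowel).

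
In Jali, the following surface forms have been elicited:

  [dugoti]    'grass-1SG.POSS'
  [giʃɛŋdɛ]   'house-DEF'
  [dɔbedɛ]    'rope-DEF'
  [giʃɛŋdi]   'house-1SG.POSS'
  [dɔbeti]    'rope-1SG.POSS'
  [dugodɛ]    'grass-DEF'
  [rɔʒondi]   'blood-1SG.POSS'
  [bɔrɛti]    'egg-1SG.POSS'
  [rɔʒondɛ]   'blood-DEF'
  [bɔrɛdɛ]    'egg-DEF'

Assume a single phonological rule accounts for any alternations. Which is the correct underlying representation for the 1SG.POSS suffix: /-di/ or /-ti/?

/-ti/

The 1SG.POSS morpheme has two allomorphs, [-di] and [-ti].
The DEF suffix, which begins with [d], is invariant after every stem; so [d] is not altered by any rule here.
So the underlying form is /-ti/, and voiceless stops become voiced after a nasal.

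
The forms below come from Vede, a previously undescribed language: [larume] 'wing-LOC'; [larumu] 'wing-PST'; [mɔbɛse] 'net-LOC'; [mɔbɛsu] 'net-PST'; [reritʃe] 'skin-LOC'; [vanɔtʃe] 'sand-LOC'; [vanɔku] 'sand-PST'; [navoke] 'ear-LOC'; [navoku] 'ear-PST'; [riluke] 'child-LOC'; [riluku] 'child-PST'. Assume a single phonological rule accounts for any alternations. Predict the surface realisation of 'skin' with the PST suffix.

The stem for 'sand' ends in [tʃ] in [vanɔtʃe] but [k] in [vanɔku].
If /k/ were underlying and a rule turned it into [tʃ] before the LOC suffix, 'child' would also alternate; but it has [k] in both [riluke] and [riluku].
Therefore /tʃ/ is basic and [k] is derived by depalatalization (palato-alveolar /tʃ/ becomes [k] when no front vowel follows).
The one attested form of 'skin', [reritʃe], shows underlying /reritʃ/. Applying the same rule when no front vowel follows gives [reriku].

[reriku]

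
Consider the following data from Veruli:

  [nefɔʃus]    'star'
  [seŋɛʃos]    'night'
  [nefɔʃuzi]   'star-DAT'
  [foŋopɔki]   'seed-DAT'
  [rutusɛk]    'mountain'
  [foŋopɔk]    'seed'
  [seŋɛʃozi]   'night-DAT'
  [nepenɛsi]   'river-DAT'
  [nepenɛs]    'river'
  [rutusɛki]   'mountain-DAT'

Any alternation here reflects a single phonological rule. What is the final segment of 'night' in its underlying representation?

The root 'night' surfaces as [seŋɛʃos] and [seŋɛʃozi], with a stem-final [s] ~ [z] alternation.
The stem 'river' ([nepenɛs], [nepenɛsi]) shows [s] unchanged in both environments, so [s] cannot be basic with [z] derived before the DAT suffix.
So /z/ is underlying, and a rule of word-final obstruent devoicing — voiced obstruents become voiceless word-finally — gives [s].

/z/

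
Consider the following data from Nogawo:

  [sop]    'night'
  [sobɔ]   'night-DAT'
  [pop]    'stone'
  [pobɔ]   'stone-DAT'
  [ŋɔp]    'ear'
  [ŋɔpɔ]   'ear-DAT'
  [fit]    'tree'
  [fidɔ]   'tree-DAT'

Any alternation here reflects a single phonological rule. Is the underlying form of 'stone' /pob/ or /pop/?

/pob/

The stem for 'stone' ends in [p] in [pop] but [b] in [pobɔ].
But 'ear' keeps [p] in both environments ([ŋɔp], [ŋɔpɔ]), so there is no rule changing /p/ to [b] before the DAT suffix.
Therefore /b/ is basic and [p] is derived by word-final obstruent devoicing (voiced obstruents become voiceless word-finally).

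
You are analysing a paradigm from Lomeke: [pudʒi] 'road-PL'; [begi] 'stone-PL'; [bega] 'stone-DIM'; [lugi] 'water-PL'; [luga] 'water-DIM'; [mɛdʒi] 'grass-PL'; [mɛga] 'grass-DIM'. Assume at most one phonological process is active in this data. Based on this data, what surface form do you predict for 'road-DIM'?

The root 'grass' surfaces as [mɛdʒi] and [mɛga], with a stem-final [dʒ] ~ [g] alternation.
If /g/ were underlying and a rule turned it into [dʒ] before the PL suffix, 'water' would also alternate; but it has [g] in both [lugi] and [luga].
So /dʒ/ is underlying, and a rule of depalatalization — palato-alveolar /dʒ/ becomes [g] when no front vowel follows — gives [g].
The one attested form of 'road', [pudʒi], shows underlying /pudʒ/. Applying the same rule when no front vowel follows gives [puga].

[puga]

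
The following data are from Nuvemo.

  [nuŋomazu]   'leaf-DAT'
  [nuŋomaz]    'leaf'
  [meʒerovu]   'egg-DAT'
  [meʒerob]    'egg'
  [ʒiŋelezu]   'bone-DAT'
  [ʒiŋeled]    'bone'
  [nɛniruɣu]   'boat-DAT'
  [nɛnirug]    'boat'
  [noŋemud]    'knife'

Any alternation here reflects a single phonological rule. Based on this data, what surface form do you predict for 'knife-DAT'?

[noŋemuzu]

In [ʒiŋelezu] and [ʒiŋeled] the final segment of 'bone' alternates: [z] ~ [d].
If /z/ were underlying and a rule turned it into [d] in isolation, 'leaf' would also alternate; but it has [z] in both [nuŋomazu] and [nuŋomaz].
The alternation reflects intervocalic spirantization: voiced stops become fricatives between vowels. /d/ is underlying.
From [noŋemud] the stem 'knife' is /noŋemud/; between vowels this yields [noŋemuzu].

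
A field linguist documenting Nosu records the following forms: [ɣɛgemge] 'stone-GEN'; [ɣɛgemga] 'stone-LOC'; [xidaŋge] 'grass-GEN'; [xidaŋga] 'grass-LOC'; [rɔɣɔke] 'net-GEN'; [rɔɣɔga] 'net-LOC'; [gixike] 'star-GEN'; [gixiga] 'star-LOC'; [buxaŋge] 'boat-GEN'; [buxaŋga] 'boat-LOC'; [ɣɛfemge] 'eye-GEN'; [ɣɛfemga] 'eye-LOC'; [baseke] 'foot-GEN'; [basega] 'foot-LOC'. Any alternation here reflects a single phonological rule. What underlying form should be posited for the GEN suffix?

/-ke/

The GEN suffix surfaces as [-ge] and [-ke], depending on the final segment of the stem.
By contrast the LOC suffix keeps its initial [g] throughout — that segment must be underlying.
So the underlying form is /-ke/, and voiceless stops become voiced after a nasal.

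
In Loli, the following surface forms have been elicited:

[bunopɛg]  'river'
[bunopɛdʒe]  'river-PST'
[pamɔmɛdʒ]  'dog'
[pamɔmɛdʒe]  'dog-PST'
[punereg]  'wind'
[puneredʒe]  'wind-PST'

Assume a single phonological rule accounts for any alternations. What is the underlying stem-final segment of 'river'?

The root 'river' surfaces as [bunopɛg] and [bunopɛdʒe], with a stem-final [g] ~ [dʒ] alternation.
Compare 'dog', with invariant [dʒ] in [pamɔmɛdʒ] and [pamɔmɛdʒe]: an analysis with underlying /dʒ/ and a rule producing [g] in isolation would wrongly predict alternation here too.
Therefore /g/ is basic and [dʒ] is derived by palatalization before a front vowel (/g/ becomes palato-alveolar [dʒ] before a front vowel).

/g/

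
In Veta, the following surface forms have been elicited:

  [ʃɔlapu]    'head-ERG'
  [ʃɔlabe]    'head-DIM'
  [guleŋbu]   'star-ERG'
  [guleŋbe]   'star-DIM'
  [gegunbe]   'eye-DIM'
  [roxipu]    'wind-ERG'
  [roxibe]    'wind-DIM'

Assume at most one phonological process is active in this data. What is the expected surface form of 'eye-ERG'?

[gegunbu]

The ERG suffix surfaces as [-bu] and [-pu], depending on the final segment of the stem.
By contrast the DIM suffix keeps its initial [b] throughout — that segment must be underlying.
The ERG suffix is therefore /-pu/ underlyingly, with post-nasal voicing: voiceless stops become voiced after a nasal.
After 'eye', which ends in a nasal, the suffix surfaces as [-bu], giving [gegunbu].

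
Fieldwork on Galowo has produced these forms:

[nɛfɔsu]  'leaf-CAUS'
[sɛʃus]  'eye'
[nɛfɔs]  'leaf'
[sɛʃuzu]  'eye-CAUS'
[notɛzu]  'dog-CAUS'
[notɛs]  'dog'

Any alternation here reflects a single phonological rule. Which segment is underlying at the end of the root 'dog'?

/z/

In [notɛzu] and [notɛs] the final segment of 'dog' alternates: [z] ~ [s].
Compare 'leaf', with invariant [s] in [nɛfɔsu] and [nɛfɔs]: an analysis with underlying /s/ and a rule producing [z] before the CAUS suffix would wrongly predict alternation here too.
The underlying segment must be /z/; voiced obstruents become voiceless word-finally, yielding [s] there.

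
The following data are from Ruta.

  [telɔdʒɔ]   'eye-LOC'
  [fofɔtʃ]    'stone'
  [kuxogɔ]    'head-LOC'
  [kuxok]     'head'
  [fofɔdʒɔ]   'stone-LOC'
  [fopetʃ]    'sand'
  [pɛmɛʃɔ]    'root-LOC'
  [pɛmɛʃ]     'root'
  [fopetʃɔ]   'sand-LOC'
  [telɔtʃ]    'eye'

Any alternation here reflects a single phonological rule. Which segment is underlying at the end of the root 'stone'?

/dʒ/

The root 'stone' surfaces as [fofɔtʃ] and [fofɔdʒɔ], with a stem-final [tʃ] ~ [dʒ] alternation.
The stem 'sand' ([fopetʃ], [fopetʃɔ]) shows [tʃ] unchanged in both environments, so [tʃ] cannot be basic with [dʒ] derived before the LOC suffix.
The alternation reflects word-final obstruent devoicing: voiced obstruents become voiceless word-finally. /dʒ/ is underlying.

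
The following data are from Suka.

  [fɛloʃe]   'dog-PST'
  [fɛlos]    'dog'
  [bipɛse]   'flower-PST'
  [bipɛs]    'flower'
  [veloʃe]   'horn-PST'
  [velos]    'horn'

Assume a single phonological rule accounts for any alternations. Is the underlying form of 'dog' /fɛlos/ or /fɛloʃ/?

'dog' shows [ʃ] ~ [s] at the end of the stem ([fɛloʃe] vs [fɛlos]).
But 'flower' keeps [s] in both environments ([bipɛse], [bipɛs]), so there is no rule changing /s/ to [ʃ] before the PST suffix.
Therefore /ʃ/ is basic and [s] is derived by depalatalization (palato-alveolar /ʃ/ becomes [s] when no front vowel follows).

/fɛloʃ/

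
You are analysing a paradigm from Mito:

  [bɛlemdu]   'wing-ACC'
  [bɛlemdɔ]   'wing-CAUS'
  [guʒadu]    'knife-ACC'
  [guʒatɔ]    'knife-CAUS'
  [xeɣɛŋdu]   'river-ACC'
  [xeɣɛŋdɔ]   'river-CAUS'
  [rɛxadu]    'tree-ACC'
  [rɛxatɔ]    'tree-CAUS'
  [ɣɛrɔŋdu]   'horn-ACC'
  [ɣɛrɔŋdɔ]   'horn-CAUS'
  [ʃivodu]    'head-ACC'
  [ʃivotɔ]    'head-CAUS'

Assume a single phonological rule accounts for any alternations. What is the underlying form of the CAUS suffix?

The CAUS morpheme has two allomorphs, [-dɔ] and [-tɔ].
The ACC suffix, which begins with [d], is invariant after every stem; so [d] is not altered by any rule here.
So the underlying form is /-tɔ/, and voiceless stops become voiced after a nasal.

/-tɔ/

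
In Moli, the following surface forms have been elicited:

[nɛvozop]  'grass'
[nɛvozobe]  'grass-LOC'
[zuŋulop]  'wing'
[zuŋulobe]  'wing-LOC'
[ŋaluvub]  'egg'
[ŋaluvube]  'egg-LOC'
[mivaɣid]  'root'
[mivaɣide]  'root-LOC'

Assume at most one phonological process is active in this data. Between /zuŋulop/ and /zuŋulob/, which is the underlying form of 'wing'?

'wing' shows [p] ~ [b] at the end of the stem ([zuŋulop] vs [zuŋulobe]).
Compare 'egg', with invariant [b] in [ŋaluvub] and [ŋaluvube]: an analysis with underlying /b/ and a rule producing [p] in isolation would wrongly predict alternation here too.
The underlying segment must be /p/; voiceless stops become voiced between vowels, yielding [b] there.

/zuŋulop/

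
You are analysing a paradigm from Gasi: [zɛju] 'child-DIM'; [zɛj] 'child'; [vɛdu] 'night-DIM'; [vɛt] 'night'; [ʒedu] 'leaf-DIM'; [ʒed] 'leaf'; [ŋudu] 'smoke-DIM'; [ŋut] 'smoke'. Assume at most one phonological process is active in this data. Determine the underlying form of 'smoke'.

/ŋut/

'smoke' shows [d] ~ [t] at the end of the stem ([ŋudu] vs [ŋut]).
But 'leaf' keeps [d] in both environments ([ʒedu], [ʒed]), so there is no rule changing /d/ to [t] in isolation.
So /t/ is underlying, and a rule of intervocalic voicing — voiceless stops become voiced between vowels — gives [d].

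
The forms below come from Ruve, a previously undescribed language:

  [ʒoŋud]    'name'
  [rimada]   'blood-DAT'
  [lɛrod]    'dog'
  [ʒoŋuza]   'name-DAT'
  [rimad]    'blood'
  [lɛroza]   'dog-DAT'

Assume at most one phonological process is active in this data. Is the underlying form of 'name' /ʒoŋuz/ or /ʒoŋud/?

/ʒoŋuz/

In [ʒoŋuza] and [ʒoŋud] the final segment of 'name' alternates: [z] ~ [d].
But 'blood' keeps [d] in both environments ([rimada], [rimad]), so there is no rule changing /d/ to [z] before the DAT suffix.
The underlying segment must be /z/; voiced fricatives become stops word-finally, yielding [d] there.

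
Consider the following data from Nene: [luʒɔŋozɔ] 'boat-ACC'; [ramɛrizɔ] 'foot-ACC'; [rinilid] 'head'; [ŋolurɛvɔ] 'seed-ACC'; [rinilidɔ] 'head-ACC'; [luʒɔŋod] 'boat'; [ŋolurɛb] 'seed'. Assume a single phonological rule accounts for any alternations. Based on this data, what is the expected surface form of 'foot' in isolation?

[ramɛrid]

'boat' shows [d] ~ [z] at the end of the stem ([luʒɔŋod] vs [luʒɔŋozɔ]).
But 'head' keeps [d] in both environments ([rinilid], [rinilidɔ]), so there is no rule changing /d/ to [z] before the ACC suffix.
The underlying segment must be /z/; voiced fricatives become stops word-finally, yielding [d] there.
From [ramɛrizɔ] the stem 'foot' is /ramɛriz/; word-finally this yields [ramɛrid].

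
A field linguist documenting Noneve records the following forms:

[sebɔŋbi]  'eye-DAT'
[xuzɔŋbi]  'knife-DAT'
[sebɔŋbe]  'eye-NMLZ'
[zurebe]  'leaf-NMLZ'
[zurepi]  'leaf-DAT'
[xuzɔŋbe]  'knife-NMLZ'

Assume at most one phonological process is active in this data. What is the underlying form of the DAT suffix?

/-pi/

The DAT suffix surfaces as [-bi] and [-pi], depending on the final segment of the stem.
The NMLZ suffix, which begins with [b], is invariant after every stem; so [b] is not altered by any rule here.
So the underlying form is /-pi/, and voiceless stops become voiced after a nasal.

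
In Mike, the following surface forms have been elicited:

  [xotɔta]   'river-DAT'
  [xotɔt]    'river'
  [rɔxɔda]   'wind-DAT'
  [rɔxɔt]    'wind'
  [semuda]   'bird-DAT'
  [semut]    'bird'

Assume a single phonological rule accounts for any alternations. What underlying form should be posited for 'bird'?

/semud/

The stem for 'bird' ends in [d] in [semuda] but [t] in [semut].
Compare 'river', with invariant [t] in [xotɔta] and [xotɔt]: an analysis with underlying /t/ and a rule producing [d] before the DAT suffix would wrongly predict alternation here too.
The alternation reflects word-final obstruent devoicing: voiced obstruents become voiceless word-finally. /d/ is underlying.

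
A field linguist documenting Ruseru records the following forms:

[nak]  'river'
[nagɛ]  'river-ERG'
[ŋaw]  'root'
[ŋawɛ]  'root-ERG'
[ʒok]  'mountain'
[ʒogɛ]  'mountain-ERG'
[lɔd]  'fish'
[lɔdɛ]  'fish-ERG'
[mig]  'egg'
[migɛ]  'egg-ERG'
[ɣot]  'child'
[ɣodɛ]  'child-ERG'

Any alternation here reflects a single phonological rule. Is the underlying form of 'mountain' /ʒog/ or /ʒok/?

/ʒok/

'mountain' shows [k] ~ [g] at the end of the stem ([ʒok] vs [ʒogɛ]).
If /g/ were underlying and a rule turned it into [k] in isolation, 'egg' would also alternate; but it has [g] in both [mig] and [migɛ].
So /k/ is underlying, and a rule of intervocalic voicing — voiceless stops become voiced between vowels — gives [g].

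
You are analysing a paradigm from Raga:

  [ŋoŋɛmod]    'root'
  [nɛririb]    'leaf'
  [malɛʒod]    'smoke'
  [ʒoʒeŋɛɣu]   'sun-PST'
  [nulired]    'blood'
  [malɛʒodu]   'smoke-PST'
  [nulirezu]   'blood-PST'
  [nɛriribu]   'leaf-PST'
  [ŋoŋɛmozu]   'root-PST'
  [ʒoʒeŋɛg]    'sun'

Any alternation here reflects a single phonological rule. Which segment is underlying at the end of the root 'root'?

The stem for 'root' ends in [z] in [ŋoŋɛmozu] but [d] in [ŋoŋɛmod].
The stem 'smoke' ([malɛʒodu], [malɛʒod]) shows [d] unchanged in both environments, so [d] cannot be basic with [z] derived before the PST suffix.
The underlying segment must be /z/; voiced fricatives become stops word-finally, yielding [d] there.

/z/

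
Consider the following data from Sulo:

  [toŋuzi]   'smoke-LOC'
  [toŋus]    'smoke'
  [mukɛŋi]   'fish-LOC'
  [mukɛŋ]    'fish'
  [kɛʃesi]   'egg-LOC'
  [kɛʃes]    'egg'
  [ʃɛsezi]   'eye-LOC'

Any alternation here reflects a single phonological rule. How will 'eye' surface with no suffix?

[ʃɛses]

The root 'smoke' surfaces as [toŋuzi] and [toŋus], with a stem-final [z] ~ [s] alternation.
Compare 'egg', with invariant [s] in [kɛʃesi] and [kɛʃes]: an analysis with underlying /s/ and a rule producing [z] before the LOC suffix would wrongly predict alternation here too.
So /z/ is underlying, and a rule of word-final obstruent devoicing — voiced obstruents become voiceless word-finally — gives [s].
The one attested form of 'eye', [ʃɛsezi], shows underlying /ʃɛsez/. Applying the same rule word-finally gives [ʃɛses].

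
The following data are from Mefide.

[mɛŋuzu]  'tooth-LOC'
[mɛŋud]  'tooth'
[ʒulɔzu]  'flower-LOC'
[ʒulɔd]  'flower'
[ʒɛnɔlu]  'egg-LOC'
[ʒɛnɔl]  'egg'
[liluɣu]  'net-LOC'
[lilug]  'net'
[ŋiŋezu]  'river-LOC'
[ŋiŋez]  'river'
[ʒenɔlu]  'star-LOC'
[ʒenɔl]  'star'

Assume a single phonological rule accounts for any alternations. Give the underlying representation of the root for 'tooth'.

/mɛŋud/

The root 'tooth' surfaces as [mɛŋuzu] and [mɛŋud], with a stem-final [z] ~ [d] alternation.
Compare 'river', with invariant [z] in [ŋiŋezu] and [ŋiŋez]: an analysis with underlying /z/ and a rule producing [d] in isolation would wrongly predict alternation here too.
So /d/ is underlying, and a rule of intervocalic spirantization — voiced stops become fricatives between vowels — gives [z].
So 'tooth' = /mɛŋud/.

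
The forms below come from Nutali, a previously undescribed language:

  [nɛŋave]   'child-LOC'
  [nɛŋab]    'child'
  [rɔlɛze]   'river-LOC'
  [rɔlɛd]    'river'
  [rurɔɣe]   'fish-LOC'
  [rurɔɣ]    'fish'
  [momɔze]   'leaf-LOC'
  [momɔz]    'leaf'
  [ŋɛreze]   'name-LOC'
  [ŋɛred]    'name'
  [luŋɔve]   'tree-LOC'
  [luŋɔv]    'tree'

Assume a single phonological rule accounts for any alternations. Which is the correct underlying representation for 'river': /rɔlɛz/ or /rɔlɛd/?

/rɔlɛd/

The root 'river' surfaces as [rɔlɛze] and [rɔlɛd], with a stem-final [z] ~ [d] alternation.
Compare 'leaf', with invariant [z] in [momɔze] and [momɔz]: an analysis with underlying /z/ and a rule producing [d] in isolation would wrongly predict alternation here too.
So /d/ is underlying, and a rule of intervocalic spirantization — voiced stops become fricatives between vowels — gives [z].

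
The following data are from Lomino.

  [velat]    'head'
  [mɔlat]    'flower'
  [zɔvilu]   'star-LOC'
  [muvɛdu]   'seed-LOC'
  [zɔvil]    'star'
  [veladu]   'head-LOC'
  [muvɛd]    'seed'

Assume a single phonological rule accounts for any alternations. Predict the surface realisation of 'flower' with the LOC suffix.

[mɔladu]

The root 'head' surfaces as [veladu] and [velat], with a stem-final [d] ~ [t] alternation.
Compare 'seed', with invariant [d] in [muvɛdu] and [muvɛd]: an analysis with underlying /d/ and a rule producing [t] in isolation would wrongly predict alternation here too.
The underlying segment must be /t/; voiceless stops become voiced between vowels, yielding [d] there.
The one attested form of 'flower', [mɔlat], shows underlying /mɔlat/. Applying the same rule between vowels gives [mɔladu].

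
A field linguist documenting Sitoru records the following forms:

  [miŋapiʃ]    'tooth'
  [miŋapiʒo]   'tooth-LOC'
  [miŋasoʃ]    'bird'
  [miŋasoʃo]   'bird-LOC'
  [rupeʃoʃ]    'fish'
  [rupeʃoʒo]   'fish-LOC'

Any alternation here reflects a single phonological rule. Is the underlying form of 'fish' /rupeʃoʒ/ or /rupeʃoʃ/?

/rupeʃoʒ/

'fish' shows [ʃ] ~ [ʒ] at the end of the stem ([rupeʃoʃ] vs [rupeʃoʒo]).
Compare 'bird', with invariant [ʃ] in [miŋasoʃ] and [miŋasoʃo]: an analysis with underlying /ʃ/ and a rule producing [ʒ] before the LOC suffix would wrongly predict alternation here too.
Therefore /ʒ/ is basic and [ʃ] is derived by word-final obstruent devoicing (voiced obstruents become voiceless word-finally).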